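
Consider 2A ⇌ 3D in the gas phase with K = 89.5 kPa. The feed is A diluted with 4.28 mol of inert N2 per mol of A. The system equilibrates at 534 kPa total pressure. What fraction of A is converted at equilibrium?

X = 0.441

Basis: 1 mol A initially; let X = conversion of A. Extent ξ = 0.5X.
Species balance: n_A = 1 − X; n_D = 1.5X; n_I = 4.28 (inert).
n_T = Σnᵢ = 5.28 + 0.5X.
Mole fractions y_i = n_i/n_T; K = p_D^3 / (p_A^2) with p_i = y_i·P.
Setting this equal to 89.5 kPa and taking the physical root (0 < X < 1) gives X = 0.441.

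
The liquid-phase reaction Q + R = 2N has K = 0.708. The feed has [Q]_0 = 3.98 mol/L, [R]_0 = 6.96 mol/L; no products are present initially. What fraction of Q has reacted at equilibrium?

Let X = conversion of Q; extent ξ = 3.98·X mol/L.
Concentrations: [Q] = 3.98 − 3.98X; [R] = 6.96 − 3.98X; [N] = 7.96X.
K = [N]^2 / ([Q] [R]).
Solving K = 0.708 for X ∈ (0,1): X = 0.385.

X = 0.385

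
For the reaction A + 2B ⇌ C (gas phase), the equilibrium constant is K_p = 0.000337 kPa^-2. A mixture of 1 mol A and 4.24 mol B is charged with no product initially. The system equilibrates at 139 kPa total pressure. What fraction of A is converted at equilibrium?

X = 0.776

Let X = conversion of A (basis 1 mol A); extent of reaction ξ = X.
At extent ξ: n_A = 1 − X; n_B = 4.24 − 2X; n_C = X.
n_T = Σnᵢ = 5.24 − 2X.
Mole fractions y_i = n_i/n_T; K_p = p_C / (p_A p_B^2) with p_i = y_i·P.
Setting this equal to 0.000337 kPa^-2 and taking the physical root (0 < X < 1) gives X = 0.776.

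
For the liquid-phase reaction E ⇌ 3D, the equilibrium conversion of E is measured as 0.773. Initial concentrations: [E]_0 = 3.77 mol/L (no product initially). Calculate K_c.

Let X = conversion of E.
Concentrations: [E] = 3.77 − 3.77X; [D] = 11.3X.
At X = 0.773: [E] = 0.856, [D] = 8.74.
K_c = [D]^3 / ([E]) = 781 (mol/L)^2.

K_c = 781 (mol/L)^2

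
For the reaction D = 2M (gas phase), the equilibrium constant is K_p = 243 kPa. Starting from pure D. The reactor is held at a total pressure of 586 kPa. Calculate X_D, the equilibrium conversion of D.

Basis: 1 mol D initially; let X = conversion of D. Extent ξ = X.
Mole table: n_D = 1 − X; n_M = 2X.
n_T = Σnᵢ = 1 + X.
Mole fractions y_i = n_i/n_T; K_p = p_M^2 / (p_D) with p_i = y_i·P.
This yields a degree-2 equation in X; solving on (0,1), X = 0.306.

X = 0.306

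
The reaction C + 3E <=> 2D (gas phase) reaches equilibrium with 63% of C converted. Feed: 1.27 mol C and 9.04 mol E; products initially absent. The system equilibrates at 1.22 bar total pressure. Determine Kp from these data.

Kp = 0.949 bar^-2

Basis: 1.27 mol C initially; let X = conversion of C. Extent ξ = 1.27X.
At extent ξ: n_C = 1.27 − 1.27X; n_E = 9.04 − 3.81X; n_D = 2.54X.
Summing: n_T = 10.3 − 2.54X.
At X = 0.63: n_C = 0.47, n_E = 6.64, n_D = 1.6, n_T = 8.71.
p_i = (n_i/n_T)·P. Kp = p_D^2 / (p_C p_E^3) = 0.949 bar^-2.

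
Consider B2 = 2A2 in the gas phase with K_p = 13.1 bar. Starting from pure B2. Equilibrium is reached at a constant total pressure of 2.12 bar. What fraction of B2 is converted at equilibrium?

Take 1 mol B2 as basis and let X be its fractional conversion, so ξ = X.
At extent ξ: n_B2 = 1 − X; n_A2 = 2X.
n_T = Σnᵢ = 1 + X.
Mole fractions y_i = n_i/n_T; K_p = p_A2^2 / (p_B2) with p_i = y_i·P.
Setting this equal to 13.1 bar and taking the physical root (0 < X < 1) gives X = 0.779.

X = 0.779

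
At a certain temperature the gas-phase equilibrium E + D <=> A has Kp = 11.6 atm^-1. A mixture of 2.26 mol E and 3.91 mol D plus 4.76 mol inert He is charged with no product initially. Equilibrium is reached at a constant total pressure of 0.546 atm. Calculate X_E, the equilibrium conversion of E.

Let X = conversion of E (basis 2.26 mol E); extent of reaction ξ = 2.26X.
Species balance: n_E = 2.26 − 2.26X; n_D = 3.91 − 2.26X; n_A = 2.26X; n_I = 4.76 (inert).
Summing: n_T = 10.9 − 2.26X.
Mole fractions y_i = n_i/n_T; Kp = p_A / (p_E p_D) with p_i = y_i·P.
Equating to 11.6 atm^-1 and solving on 0 < X < 1: X = 0.624.

X = 0.624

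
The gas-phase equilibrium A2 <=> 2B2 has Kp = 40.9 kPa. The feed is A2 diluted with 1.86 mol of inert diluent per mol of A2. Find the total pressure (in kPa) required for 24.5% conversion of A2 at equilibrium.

Basis: 1 mol A2 initially; let X = conversion of A2. Extent ξ = X.
Moles: n_A2 = 1 − X; n_B2 = 2X; n_I = 1.86 (inert).
Total moles n_T = 2.86 + X.
Kp = p_B2^2 / (p_A2) with p_i = (n_i/n_T)·P.
At X = 0.245: the mole-fraction product g(X) = Π y_i^ν_i = 0.1024. Since Kp = g(X)·P^{1}, P = (Kp/g)^(1/1) = (40.9/0.1024)^(1/1) = 399 kPa.

P = 399 kPa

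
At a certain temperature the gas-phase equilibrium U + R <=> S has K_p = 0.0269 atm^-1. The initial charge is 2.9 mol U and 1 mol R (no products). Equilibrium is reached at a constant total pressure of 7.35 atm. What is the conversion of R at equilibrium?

X = 0.127

Let X = conversion of R (basis 1 mol R); extent of reaction ξ = X.
Moles: n_U = 2.9 − X; n_R = 1 − X; n_S = X.
Total moles n_T = 3.9 − X.
With p_i = (n_i/n_T)P, K_p = p_S / (p_U p_R).
Substituting and setting equal to 0.0269 atm^-1 gives a polynomial in X; the root in (0,1) is X = 0.127.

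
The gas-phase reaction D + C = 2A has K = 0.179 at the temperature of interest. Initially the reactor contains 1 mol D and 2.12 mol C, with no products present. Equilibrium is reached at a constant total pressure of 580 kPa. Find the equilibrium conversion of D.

X = 0.250

Take 1 mol D as basis and let X be its fractional conversion, so ξ = X.
Moles: n_D = 1 − X; n_C = 2.12 − X; n_A = 2X.
Since Δν = 0, n_T = 3.12 throughout.
y_i = n_i/n_T, p_i = y_i·P. K = p_A^2 / (p_D p_C).
Substituting and setting equal to 0.179 gives a polynomial in X; the root in (0,1) is X = 0.250.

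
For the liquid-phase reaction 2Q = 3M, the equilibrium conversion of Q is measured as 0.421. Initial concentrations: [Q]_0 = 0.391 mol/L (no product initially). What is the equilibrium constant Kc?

Let X = conversion of Q.
Concentrations: [Q] = 0.391 − 0.391X; [M] = 0.587X.
At X = 0.421: [Q] = 0.226, [M] = 0.247.
Kc = [M]^3 / ([Q]^2) = 0.294 mol/L.

Kc = 0.294 mol/L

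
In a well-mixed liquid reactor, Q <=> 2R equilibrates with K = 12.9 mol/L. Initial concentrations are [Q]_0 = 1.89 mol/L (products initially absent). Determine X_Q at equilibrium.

X = 0.707

Let X = conversion of Q; extent ξ = 1.89·X mol/L.
Concentrations: [Q] = 1.89 − 1.89X; [R] = 3.78X.
K = [R]^2 / ([Q]).
This equals 12.9 at X = 0.707 (the root in 0 < X < 1).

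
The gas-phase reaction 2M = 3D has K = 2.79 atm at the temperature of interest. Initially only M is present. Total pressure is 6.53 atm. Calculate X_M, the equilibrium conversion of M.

Take 1 mol M as basis and let X be its fractional conversion, so ξ = 0.5X.
Mole table: n_M = 1 − X; n_D = 1.5X.
n_T = Σnᵢ = 1 + 0.5X.
With p_i = (n_i/n_T)P, K = p_D^3 / (p_M^2).
Substituting and setting equal to 2.79 atm gives a polynomial in X; the root in (0,1) is X = 0.385.

X = 0.385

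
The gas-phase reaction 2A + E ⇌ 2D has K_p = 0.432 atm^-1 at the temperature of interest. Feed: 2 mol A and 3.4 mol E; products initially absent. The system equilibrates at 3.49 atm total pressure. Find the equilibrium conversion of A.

Basis: 2 mol A initially; let X = conversion of A. Extent ξ = X.
Mole table: n_A = 2 − 2X; n_E = 3.4 − X; n_D = 2X.
Summing: n_T = 5.4 − X.
y_i = n_i/n_T, p_i = y_i·P. K_p = p_D^2 / (p_A^2 p_E).
Substituting and setting equal to 0.432 atm^-1 gives a polynomial in X; the root in (0,1) is X = 0.486.

X = 0.486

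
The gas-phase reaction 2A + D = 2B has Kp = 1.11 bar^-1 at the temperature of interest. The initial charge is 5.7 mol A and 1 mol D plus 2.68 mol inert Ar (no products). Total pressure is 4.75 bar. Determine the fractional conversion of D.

Basis: 1 mol D initially; let X = conversion of D. Extent ξ = X.
Mole table: n_A = 5.7 − 2X; n_D = 1 − X; n_B = 2X; n_I = 2.68 (inert).
Total moles n_T = 9.38 − X.
y_i = n_i/n_T, p_i = y_i·P. Kp = p_B^2 / (p_A^2 p_D).
Substituting and setting equal to 1.11 bar^-1 gives a polynomial in X; the root in (0,1) is X = 0.774.

X = 0.774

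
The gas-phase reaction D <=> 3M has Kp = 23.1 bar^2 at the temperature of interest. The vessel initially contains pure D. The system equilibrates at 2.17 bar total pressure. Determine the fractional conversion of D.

X = 0.685

Take 1 mol D as basis and let X be its fractional conversion, so ξ = X.
Species balance: n_D = 1 − X; n_M = 3X.
Summing: n_T = 1 + 2X.
Mole fractions y_i = n_i/n_T; Kp = p_M^3 / (p_D) with p_i = y_i·P.
Substituting and setting equal to 23.1 bar^2 gives a polynomial in X; the root in (0,1) is X = 0.685.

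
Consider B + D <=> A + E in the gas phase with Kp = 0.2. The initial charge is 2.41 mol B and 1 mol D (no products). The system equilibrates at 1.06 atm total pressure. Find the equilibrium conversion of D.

X = 0.459

Take 1 mol D as basis and let X be its fractional conversion, so ξ = X.
Moles: n_B = 2.41 − X; n_D = 1 − X; n_A = X; n_E = X.
Since Δν = 0, n_T = 3.41 throughout.
With p_i = (n_i/n_T)P, Kp = p_A p_E / (p_B p_D).
Substituting and setting equal to 0.2 gives a polynomial in X; the root in (0,1) is X = 0.459.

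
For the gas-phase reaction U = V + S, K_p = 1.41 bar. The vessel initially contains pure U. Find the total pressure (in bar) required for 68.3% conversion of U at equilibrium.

Take 1 mol U as basis and let X be its fractional conversion, so ξ = X.
Mole table: n_U = 1 − X; n_V = X; n_S = X.
Summing: n_T = 1 + X.
K_p = p_V p_S / (p_U) with p_i = (n_i/n_T)·P.
At X = 0.683: the mole-fraction product g(X) = Π y_i^ν_i = 0.8744. Since K_p = g(X)·P^{1}, P = (K_p/g)^(1/1) = (1.41/0.8744)^(1/1) = 1.61 bar.

P = 1.61 bar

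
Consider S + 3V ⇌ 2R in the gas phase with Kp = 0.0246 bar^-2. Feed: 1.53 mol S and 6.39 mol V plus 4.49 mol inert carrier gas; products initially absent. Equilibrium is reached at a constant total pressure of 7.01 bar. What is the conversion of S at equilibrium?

Let X = conversion of S (basis 1.53 mol S); extent of reaction ξ = 1.53X.
At extent ξ: n_S = 1.53 − 1.53X; n_V = 6.39 − 4.59X; n_R = 3.06X; n_I = 4.49 (inert).
n_T = Σnᵢ = 12.4 − 3.06X.
Mole fractions y_i = n_i/n_T; Kp = p_R^2 / (p_S p_V^3) with p_i = y_i·P.
Setting this equal to 0.0246 bar^-2 and taking the physical root (0 < X < 1) gives X = 0.338.

X = 0.338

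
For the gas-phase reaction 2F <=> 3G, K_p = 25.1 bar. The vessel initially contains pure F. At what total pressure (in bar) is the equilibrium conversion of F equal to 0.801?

P = 0.803 bar

Take 1 mol F as basis and let X be its fractional conversion, so ξ = 0.5X.
Moles: n_F = 1 − X; n_G = 1.5X.
Summing: n_T = 1 + 0.5X.
K_p = p_G^3 / (p_F^2) with p_i = (n_i/n_T)·P.
At X = 0.801: the mole-fraction product g(X) = Π y_i^ν_i = 31.27. Since K_p = g(X)·P^{1}, P = (K_p/g)^(1/1) = (25.1/31.27)^(1/1) = 0.803 bar.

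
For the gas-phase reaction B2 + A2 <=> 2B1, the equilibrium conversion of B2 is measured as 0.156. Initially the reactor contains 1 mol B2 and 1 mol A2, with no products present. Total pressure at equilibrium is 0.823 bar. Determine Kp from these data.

Kp = 0.137

Take 1 mol B2 as basis and let X be its fractional conversion, so ξ = X.
Moles: n_B2 = 1 − X; n_A2 = 1 − X; n_B1 = 2X.
Total moles n_T = 2 (Δν = 0, constant).
At X = 0.156: n_B2 = 0.844, n_A2 = 0.844, n_B1 = 0.312, n_T = 2.
p_i = (n_i/n_T)·P. Kp = p_B1^2 / (p_B2 p_A2) = 0.137.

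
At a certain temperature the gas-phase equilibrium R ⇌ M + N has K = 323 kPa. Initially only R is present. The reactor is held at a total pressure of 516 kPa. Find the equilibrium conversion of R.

Basis: 1 mol R initially; let X = conversion of R. Extent ξ = X.
Mole table: n_R = 1 − X; n_M = X; n_N = X.
Summing: n_T = 1 + X.
y_i = n_i/n_T, p_i = y_i·P. K = p_M p_N / (p_R).
Setting this equal to 323 kPa and taking the physical root (0 < X < 1) gives X = 0.620.

X = 0.620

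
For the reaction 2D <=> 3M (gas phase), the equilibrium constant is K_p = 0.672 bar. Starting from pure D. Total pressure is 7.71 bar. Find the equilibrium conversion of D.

Basis: 1 mol D initially; let X = conversion of D. Extent ξ = 0.5X.
Mole table: n_D = 1 − X; n_M = 1.5X.
Summing: n_T = 1 + 0.5X.
With p_i = (n_i/n_T)P, K_p = p_M^3 / (p_D^2).
Equating to 0.672 bar and solving on 0 < X < 1: X = 0.253.

X = 0.253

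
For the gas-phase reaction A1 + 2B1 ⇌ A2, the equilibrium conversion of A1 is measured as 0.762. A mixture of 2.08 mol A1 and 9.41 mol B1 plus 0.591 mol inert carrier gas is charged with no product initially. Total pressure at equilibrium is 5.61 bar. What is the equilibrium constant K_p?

K_p = 0.207 bar^-2

Basis: 2.08 mol A1 initially; let X = conversion of A1. Extent ξ = 2.08X.
Mole table: n_A1 = 2.08 − 2.08X; n_B1 = 9.41 − 4.16X; n_A2 = 2.08X; n_I = 0.591 (inert).
n_T = Σnᵢ = 12.1 − 4.16X.
At X = 0.762: n_A1 = 0.495, n_B1 = 6.24, n_A2 = 1.58, n_T = 8.91.
p_i = (n_i/n_T)·P. K_p = p_A2 / (p_A1 p_B1^2) = 0.207 bar^-2.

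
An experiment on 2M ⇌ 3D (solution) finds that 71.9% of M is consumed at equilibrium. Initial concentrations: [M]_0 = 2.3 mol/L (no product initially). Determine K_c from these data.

Let X = conversion of M.
Concentrations: [M] = 2.3 − 2.3X; [D] = 3.45X.
At X = 0.719: [M] = 0.646, [D] = 2.48.
K_c = [D]^3 / ([M]^2) = 36.5 mol/L.

K_c = 36.5 mol/L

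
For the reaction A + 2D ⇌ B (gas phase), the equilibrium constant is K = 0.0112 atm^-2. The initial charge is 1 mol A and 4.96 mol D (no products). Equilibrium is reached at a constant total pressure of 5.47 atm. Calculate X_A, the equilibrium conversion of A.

Basis: 1 mol A initially; let X = conversion of A. Extent ξ = X.
Species balance: n_A = 1 − X; n_D = 4.96 − 2X; n_B = X.
Total moles n_T = 5.96 − 2X.
With p_i = (n_i/n_T)P, K = p_B / (p_A p_D^2).
This yields a degree-3 equation in X; solving on (0,1), X = 0.184.

X = 0.184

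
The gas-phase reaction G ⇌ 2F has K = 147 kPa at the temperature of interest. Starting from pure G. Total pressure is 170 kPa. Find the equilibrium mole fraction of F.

Take 1 mol G as basis and let X be its fractional conversion, so ξ = X.
Moles: n_G = 1 − X; n_F = 2X.
Total moles n_T = 1 + X.
Mole fractions y_i = n_i/n_T; K = p_F^2 / (p_G) with p_i = y_i·P.
Equating to 147 kPa and solving on 0 < X < 1: X = 0.422.
Then n_F = 0.843, n_T = 1.42, so y_F = 0.593.

y_F = 0.593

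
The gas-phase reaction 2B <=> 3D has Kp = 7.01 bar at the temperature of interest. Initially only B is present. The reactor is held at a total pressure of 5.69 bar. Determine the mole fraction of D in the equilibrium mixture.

Let X = conversion of B (basis 1 mol B); extent of reaction ξ = 0.5X.
Species balance: n_B = 1 − X; n_D = 1.5X.
Total moles n_T = 1 + 0.5X.
y_i = n_i/n_T, p_i = y_i·P. Kp = p_D^3 / (p_B^2).
Equating to 7.01 bar and solving on 0 < X < 1: X = 0.490.
Then n_D = 0.736, n_T = 1.25, so y_D = 0.591.

y_D = 0.591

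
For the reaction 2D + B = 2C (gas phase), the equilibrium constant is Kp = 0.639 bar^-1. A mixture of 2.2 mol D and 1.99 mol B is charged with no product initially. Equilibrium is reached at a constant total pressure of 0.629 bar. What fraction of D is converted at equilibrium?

Take 2.2 mol D as basis and let X be its fractional conversion, so ξ = 1.1X.
Species balance: n_D = 2.2 − 2.2X; n_B = 1.99 − 1.1X; n_C = 2.2X.
Summing: n_T = 4.19 − 1.1X.
With p_i = (n_i/n_T)P, Kp = p_C^2 / (p_D^2 p_B).
Substituting and setting equal to 0.639 bar^-1 gives a polynomial in X; the root in (0,1) is X = 0.294.

X = 0.294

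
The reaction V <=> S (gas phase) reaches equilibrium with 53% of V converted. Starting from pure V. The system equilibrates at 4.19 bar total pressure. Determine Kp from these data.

Let X = conversion of V (basis 1 mol V); extent of reaction ξ = X.
Mole table: n_V = 1 − X; n_S = X.
Total moles n_T = 1 (Δν = 0, constant).
At X = 0.53: n_V = 0.47, n_S = 0.53, n_T = 1.
p_i = (n_i/n_T)·P. Kp = p_S / (p_V) = 1.13.

Kp = 1.13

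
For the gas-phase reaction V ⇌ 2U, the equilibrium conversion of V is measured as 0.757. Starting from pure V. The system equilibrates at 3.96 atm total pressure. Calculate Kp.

Kp = 21.3 atm

Take 1 mol V as basis and let X be its fractional conversion, so ξ = X.
At extent ξ: n_V = 1 − X; n_U = 2X.
Total moles n_T = 1 + X.
At X = 0.757: n_V = 0.243, n_U = 1.51, n_T = 1.76.
p_i = (n_i/n_T)·P. Kp = p_U^2 / (p_V) = 21.3 atm.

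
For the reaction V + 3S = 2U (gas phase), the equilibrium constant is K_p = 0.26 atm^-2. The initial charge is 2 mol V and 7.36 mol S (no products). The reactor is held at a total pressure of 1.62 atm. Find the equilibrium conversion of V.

X = 0.354

Let X = conversion of V (basis 2 mol V); extent of reaction ξ = 2X.
Moles: n_V = 2 − 2X; n_S = 7.36 − 6X; n_U = 4X.
Summing: n_T = 9.36 − 4X.
y_i = n_i/n_T, p_i = y_i·P. K_p = p_U^2 / (p_V p_S^3).
This yields a degree-4 equation in X; solving on (0,1), X = 0.354.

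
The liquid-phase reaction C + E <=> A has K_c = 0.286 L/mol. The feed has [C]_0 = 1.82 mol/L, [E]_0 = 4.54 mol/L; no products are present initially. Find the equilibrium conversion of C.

X = 0.508

Let X = conversion of C; extent ξ = 1.82·X mol/L.
Concentrations: [C] = 1.82 − 1.82X; [E] = 4.54 − 1.82X; [A] = 1.82X.
K_c = [A] / ([C] [E]).
Equating to 0.286 L/mol: the physical root is X = 0.508.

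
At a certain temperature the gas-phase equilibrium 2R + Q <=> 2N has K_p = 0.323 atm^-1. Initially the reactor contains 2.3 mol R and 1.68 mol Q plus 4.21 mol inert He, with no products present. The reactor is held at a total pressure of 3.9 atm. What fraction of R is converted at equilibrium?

X = 0.315

Take 2.3 mol R as basis and let X be its fractional conversion, so ξ = 1.15X.
Species balance: n_R = 2.3 − 2.3X; n_Q = 1.68 − 1.15X; n_N = 2.3X; n_I = 4.21 (inert).
n_T = Σnᵢ = 8.19 − 1.15X.
With p_i = (n_i/n_T)P, K_p = p_N^2 / (p_R^2 p_Q).
Setting this equal to 0.323 atm^-1 and taking the physical root (0 < X < 1) gives X = 0.315.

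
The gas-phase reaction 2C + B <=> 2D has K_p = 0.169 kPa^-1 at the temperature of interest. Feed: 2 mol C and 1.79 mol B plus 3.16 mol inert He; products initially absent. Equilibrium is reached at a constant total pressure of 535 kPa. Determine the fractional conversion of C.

Take 2 mol C as basis and let X be its fractional conversion, so ξ = X.
At extent ξ: n_C = 2 − 2X; n_B = 1.79 − X; n_D = 2X; n_I = 3.16 (inert).
Summing: n_T = 6.95 − X.
With p_i = (n_i/n_T)P, K_p = p_D^2 / (p_C^2 p_B).
Substituting and setting equal to 0.169 kPa^-1 gives a polynomial in X; the root in (0,1) is X = 0.793.

X = 0.793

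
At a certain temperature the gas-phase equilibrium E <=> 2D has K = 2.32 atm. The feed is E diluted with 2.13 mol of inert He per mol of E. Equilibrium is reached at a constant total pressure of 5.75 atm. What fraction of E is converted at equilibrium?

Let X = conversion of E (basis 1 mol E); extent of reaction ξ = X.
Mole table: n_E = 1 − X; n_D = 2X; n_I = 2.13 (inert).
Summing: n_T = 3.13 + X.
With p_i = (n_i/n_T)P, K = p_D^2 / (p_E).
Equating to 2.32 atm and solving on 0 < X < 1: X = 0.447.

X = 0.447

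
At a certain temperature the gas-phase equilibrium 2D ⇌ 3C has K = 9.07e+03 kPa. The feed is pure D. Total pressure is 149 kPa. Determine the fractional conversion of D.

Basis: 1 mol D initially; let X = conversion of D. Extent ξ = 0.5X.
At extent ξ: n_D = 1 − X; n_C = 1.5X.
n_T = Σnᵢ = 1 + 0.5X.
With p_i = (n_i/n_T)P, K = p_C^3 / (p_D^2).
This yields a degree-3 equation in X; solving on (0,1), X = 0.846.

X = 0.846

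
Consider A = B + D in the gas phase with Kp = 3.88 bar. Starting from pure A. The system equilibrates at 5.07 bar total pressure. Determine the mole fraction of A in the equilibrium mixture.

Let X = conversion of A (basis 1 mol A); extent of reaction ξ = X.
Mole table: n_A = 1 − X; n_B = X; n_D = X.
n_T = Σnᵢ = 1 + X.
Mole fractions y_i = n_i/n_T; Kp = p_B p_D / (p_A) with p_i = y_i·P.
Setting this equal to 3.88 bar and taking the physical root (0 < X < 1) gives X = 0.658.
Then n_A = 0.342, n_T = 1.66, so y_A = 0.206.

y_A = 0.206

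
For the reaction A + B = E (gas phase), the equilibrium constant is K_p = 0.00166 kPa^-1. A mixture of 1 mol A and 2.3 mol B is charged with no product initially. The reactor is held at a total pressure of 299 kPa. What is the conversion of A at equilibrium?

X = 0.250

Let X = conversion of A (basis 1 mol A); extent of reaction ξ = X.
Moles: n_A = 1 − X; n_B = 2.3 − X; n_E = X.
Summing: n_T = 3.3 − X.
y_i = n_i/n_T, p_i = y_i·P. K_p = p_E / (p_A p_B).
Equating to 0.00166 kPa^-1 and solving on 0 < X < 1: X = 0.250.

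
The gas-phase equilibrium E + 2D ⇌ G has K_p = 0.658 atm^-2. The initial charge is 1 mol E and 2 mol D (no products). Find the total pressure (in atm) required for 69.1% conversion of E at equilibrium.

Basis: 1 mol E initially; let X = conversion of E. Extent ξ = X.
At extent ξ: n_E = 1 − X; n_D = 2 − 2X; n_G = X.
Summing: n_T = 3 − 2X.
K_p = p_G / (p_E p_D^2) with p_i = (n_i/n_T)·P.
At X = 0.691: the mole-fraction product g(X) = Π y_i^ν_i = 15.33. Since K_p = g(X)·P^{-2}, P = (g/K_p)^(1/2) = (15.33/0.658)^(1/2) = 4.83 atm.

P = 4.83 atm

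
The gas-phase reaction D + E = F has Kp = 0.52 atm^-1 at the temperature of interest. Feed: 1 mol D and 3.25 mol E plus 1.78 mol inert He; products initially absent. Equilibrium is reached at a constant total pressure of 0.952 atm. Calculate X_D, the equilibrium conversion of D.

X = 0.206

Take 1 mol D as basis and let X be its fractional conversion, so ξ = X.
Moles: n_D = 1 − X; n_E = 3.25 − X; n_F = X; n_I = 1.78 (inert).
Total moles n_T = 6.03 − X.
With p_i = (n_i/n_T)P, Kp = p_F / (p_D p_E).
Setting this equal to 0.52 atm^-1 and taking the physical root (0 < X < 1) gives X = 0.206.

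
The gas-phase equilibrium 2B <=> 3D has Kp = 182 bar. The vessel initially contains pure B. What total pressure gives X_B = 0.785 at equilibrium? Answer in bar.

P = 7.18 bar

Take 1 mol B as basis and let X be its fractional conversion, so ξ = 0.5X.
Moles: n_B = 1 − X; n_D = 1.5X.
Summing: n_T = 1 + 0.5X.
Kp = p_D^3 / (p_B^2) with p_i = (n_i/n_T)·P.
At X = 0.785: the mole-fraction product g(X) = Π y_i^ν_i = 25.36. Since Kp = g(X)·P^{1}, P = (Kp/g)^(1/1) = (182/25.36)^(1/1) = 7.18 bar.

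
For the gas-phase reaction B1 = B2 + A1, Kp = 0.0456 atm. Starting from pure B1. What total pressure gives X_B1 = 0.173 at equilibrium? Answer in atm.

P = 1.48 atm

Let X = conversion of B1 (basis 1 mol B1); extent of reaction ξ = X.
Moles: n_B1 = 1 − X; n_B2 = X; n_A1 = X.
n_T = Σnᵢ = 1 + X.
Kp = p_B2 p_A1 / (p_B1) with p_i = (n_i/n_T)·P.
At X = 0.173: the mole-fraction product g(X) = Π y_i^ν_i = 0.03085. Since Kp = g(X)·P^{1}, P = (Kp/g)^(1/1) = (0.0456/0.03085)^(1/1) = 1.48 atm.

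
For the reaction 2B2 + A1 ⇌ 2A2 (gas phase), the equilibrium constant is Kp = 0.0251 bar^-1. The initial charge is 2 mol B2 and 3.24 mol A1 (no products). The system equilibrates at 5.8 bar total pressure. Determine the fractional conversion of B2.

X = 0.228

Let X = conversion of B2 (basis 2 mol B2); extent of reaction ξ = X.
Species balance: n_B2 = 2 − 2X; n_A1 = 3.24 − X; n_A2 = 2X.
Total moles n_T = 5.24 − X.
Mole fractions y_i = n_i/n_T; Kp = p_A2^2 / (p_B2^2 p_A1) with p_i = y_i·P.
Equating to 0.0251 bar^-1 and solving on 0 < X < 1: X = 0.228.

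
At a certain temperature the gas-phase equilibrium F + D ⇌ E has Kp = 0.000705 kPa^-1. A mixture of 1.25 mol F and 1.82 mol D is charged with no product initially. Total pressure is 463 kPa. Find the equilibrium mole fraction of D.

Basis: 1.25 mol F initially; let X = conversion of F. Extent ξ = 1.25X.
Moles: n_F = 1.25 − 1.25X; n_D = 1.82 − 1.25X; n_E = 1.25X.
Total moles n_T = 3.07 − 1.25X.
y_i = n_i/n_T, p_i = y_i·P. Kp = p_E / (p_F p_D).
Substituting and setting equal to 0.000705 kPa^-1 gives a polynomial in X; the root in (0,1) is X = 0.156.
Then n_D = 1.63, n_T = 2.88, so y_D = 0.565.

y_D = 0.565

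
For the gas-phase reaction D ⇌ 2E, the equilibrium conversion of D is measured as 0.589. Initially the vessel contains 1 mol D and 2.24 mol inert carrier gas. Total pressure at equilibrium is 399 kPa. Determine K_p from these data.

Let X = conversion of D (basis 1 mol D); extent of reaction ξ = X.
Moles: n_D = 1 − X; n_E = 2X; n_I = 2.24 (inert).
n_T = Σnᵢ = 3.24 + X.
At X = 0.589: n_D = 0.411, n_E = 1.18, n_T = 3.83.
p_i = (n_i/n_T)·P. K_p = p_E^2 / (p_D) = 352 kPa.

K_p = 352 kPa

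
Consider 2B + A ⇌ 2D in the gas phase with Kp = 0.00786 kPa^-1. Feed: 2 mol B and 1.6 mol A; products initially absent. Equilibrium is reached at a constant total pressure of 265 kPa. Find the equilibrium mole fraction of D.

y_D = 0.296

Let X = conversion of B (basis 2 mol B); extent of reaction ξ = X.
Moles: n_B = 2 − 2X; n_A = 1.6 − X; n_D = 2X.
Total moles n_T = 3.6 − X.
Mole fractions y_i = n_i/n_T; Kp = p_D^2 / (p_B^2 p_A) with p_i = y_i·P.
Setting this equal to 0.00786 kPa^-1 and taking the physical root (0 < X < 1) gives X = 0.465.
Then n_D = 0.93, n_T = 3.14, so y_D = 0.296.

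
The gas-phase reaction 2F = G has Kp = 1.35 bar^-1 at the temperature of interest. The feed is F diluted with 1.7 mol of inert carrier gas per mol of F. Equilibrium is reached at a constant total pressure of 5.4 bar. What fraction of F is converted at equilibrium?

X = 0.670

Basis: 1 mol F initially; let X = conversion of F. Extent ξ = 0.5X.
Moles: n_F = 1 − X; n_G = 0.5X; n_I = 1.7 (inert).
Summing: n_T = 2.7 − 0.5X.
y_i = n_i/n_T, p_i = y_i·P. Kp = p_G / (p_F^2).
Setting this equal to 1.35 bar^-1 and taking the physical root (0 < X < 1) gives X = 0.670.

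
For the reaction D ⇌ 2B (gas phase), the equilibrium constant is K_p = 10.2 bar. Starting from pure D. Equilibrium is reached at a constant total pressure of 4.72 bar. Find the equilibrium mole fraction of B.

Take 1 mol D as basis and let X be its fractional conversion, so ξ = X.
At extent ξ: n_D = 1 − X; n_B = 2X.
Total moles n_T = 1 + X.
With p_i = (n_i/n_T)P, K_p = p_B^2 / (p_D).
Substituting and setting equal to 10.2 bar gives a polynomial in X; the root in (0,1) is X = 0.592.
Then n_B = 1.18, n_T = 1.59, so y_B = 0.744.

y_B = 0.744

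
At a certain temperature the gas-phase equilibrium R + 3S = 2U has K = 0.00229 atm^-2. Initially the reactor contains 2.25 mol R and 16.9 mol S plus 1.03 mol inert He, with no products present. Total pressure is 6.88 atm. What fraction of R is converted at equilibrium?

Basis: 2.25 mol R initially; let X = conversion of R. Extent ξ = 2.25X.
At extent ξ: n_R = 2.25 − 2.25X; n_S = 16.9 − 6.75X; n_U = 4.5X; n_I = 1.03 (inert).
Summing: n_T = 20.2 − 4.5X.
With p_i = (n_i/n_T)P, K = p_U^2 / (p_R p_S^3).
Substituting and setting equal to 0.00229 atm^-2 gives a polynomial in X; the root in (0,1) is X = 0.285.

X = 0.285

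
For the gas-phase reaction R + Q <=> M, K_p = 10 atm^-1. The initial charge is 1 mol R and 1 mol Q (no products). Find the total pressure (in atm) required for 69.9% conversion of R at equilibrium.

P = 1 atm

Take 1 mol R as basis and let X be its fractional conversion, so ξ = X.
Moles: n_R = 1 − X; n_Q = 1 − X; n_M = X.
n_T = Σnᵢ = 2 − X.
K_p = p_M / (p_R p_Q) with p_i = (n_i/n_T)·P.
At X = 0.699: the mole-fraction product g(X) = Π y_i^ν_i = 10.04. Since K_p = g(X)·P^{-1}, P = (g/K_p)^(1/1) = (10.04/10)^(1/1) = 1 atm.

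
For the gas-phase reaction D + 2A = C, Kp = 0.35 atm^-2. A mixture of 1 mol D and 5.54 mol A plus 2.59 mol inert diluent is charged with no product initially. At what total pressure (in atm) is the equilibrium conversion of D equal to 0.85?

Take 1 mol D as basis and let X be its fractional conversion, so ξ = X.
Mole table: n_D = 1 − X; n_A = 5.54 − 2X; n_C = X; n_I = 2.59 (inert).
Total moles n_T = 9.13 − 2X.
Kp = p_C / (p_D p_A^2) with p_i = (n_i/n_T)·P.
At X = 0.85: the mole-fraction product g(X) = Π y_i^ν_i = 21.21. Since Kp = g(X)·P^{-2}, P = (g/Kp)^(1/2) = (21.21/0.35)^(1/2) = 7.79 atm.

P = 7.79 atm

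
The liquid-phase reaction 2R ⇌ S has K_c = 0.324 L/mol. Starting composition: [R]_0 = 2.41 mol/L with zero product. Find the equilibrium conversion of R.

X = 0.458

Let X = conversion of R; extent ξ = 2.41X/2 mol/L.
Concentrations: [R] = 2.41 − 2.41X; [S] = 1.21X.
K_c = [S] / ([R]^2).
Solving K_c = 0.324 for X ∈ (0,1): X = 0.458.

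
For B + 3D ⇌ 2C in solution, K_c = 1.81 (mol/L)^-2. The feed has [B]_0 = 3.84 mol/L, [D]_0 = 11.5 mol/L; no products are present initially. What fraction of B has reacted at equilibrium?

X = 0.761

Let X = conversion of B; extent ξ = 3.84·X mol/L.
Concentrations: [B] = 3.84 − 3.84X; [D] = 11.5 − 11.5X; [C] = 7.68X.
K_c = [C]^2 / ([B] [D]^3).
Setting equal to 1.81 and solving for X on (0,1) gives X = 0.761.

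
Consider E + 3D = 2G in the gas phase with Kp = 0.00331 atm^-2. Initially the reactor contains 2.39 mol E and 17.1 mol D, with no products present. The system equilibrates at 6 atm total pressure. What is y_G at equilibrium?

y_G = 0.079

Basis: 2.39 mol E initially; let X = conversion of E. Extent ξ = 2.39X.
Species balance: n_E = 2.39 − 2.39X; n_D = 17.1 − 7.17X; n_G = 4.78X.
Summing: n_T = 19.5 − 4.78X.
With p_i = (n_i/n_T)P, Kp = p_G^2 / (p_E p_D^3).
This yields a degree-4 equation in X; solving on (0,1), X = 0.299.
Then n_G = 1.43, n_T = 18.1, so y_G = 0.079.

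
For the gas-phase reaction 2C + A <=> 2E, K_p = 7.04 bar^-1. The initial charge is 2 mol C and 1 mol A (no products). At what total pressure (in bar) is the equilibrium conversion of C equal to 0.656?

P = 3.52 bar

Let X = conversion of C (basis 2 mol C); extent of reaction ξ = X.
Moles: n_C = 2 − 2X; n_A = 1 − X; n_E = 2X.
Summing: n_T = 3 − X.
K_p = p_E^2 / (p_C^2 p_A) with p_i = (n_i/n_T)·P.
At X = 0.656: the mole-fraction product g(X) = Π y_i^ν_i = 24.78. Since K_p = g(X)·P^{-1}, P = (g/K_p)^(1/1) = (24.78/7.04)^(1/1) = 3.52 bar.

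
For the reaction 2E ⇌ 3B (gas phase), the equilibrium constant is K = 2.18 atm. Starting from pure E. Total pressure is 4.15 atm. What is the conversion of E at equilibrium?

Take 1 mol E as basis and let X be its fractional conversion, so ξ = 0.5X.
Species balance: n_E = 1 − X; n_B = 1.5X.
Total moles n_T = 1 + 0.5X.
Mole fractions y_i = n_i/n_T; K = p_B^3 / (p_E^2) with p_i = y_i·P.
Substituting and setting equal to 2.18 atm gives a polynomial in X; the root in (0,1) is X = 0.405.

X = 0.405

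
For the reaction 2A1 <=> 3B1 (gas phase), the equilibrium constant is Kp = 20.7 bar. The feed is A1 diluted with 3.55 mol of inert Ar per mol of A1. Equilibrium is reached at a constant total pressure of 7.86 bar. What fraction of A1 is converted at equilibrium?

X = 0.700

Basis: 1 mol A1 initially; let X = conversion of A1. Extent ξ = 0.5X.
At extent ξ: n_A1 = 1 − X; n_B1 = 1.5X; n_I = 3.55 (inert).
n_T = Σnᵢ = 4.55 + 0.5X.
With p_i = (n_i/n_T)P, Kp = p_B1^3 / (p_A1^2).
Setting this equal to 20.7 bar and taking the physical root (0 < X < 1) gives X = 0.700.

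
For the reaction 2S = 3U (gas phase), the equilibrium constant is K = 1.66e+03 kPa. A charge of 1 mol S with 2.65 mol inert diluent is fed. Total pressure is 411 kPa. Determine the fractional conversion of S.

X = 0.721

Take 1 mol S as basis and let X be its fractional conversion, so ξ = 0.5X.
Mole table: n_S = 1 − X; n_U = 1.5X; n_I = 2.65 (inert).
n_T = Σnᵢ = 3.65 + 0.5X.
y_i = n_i/n_T, p_i = y_i·P. K = p_U^3 / (p_S^2).
This yields a degree-3 equation in X; solving on (0,1), X = 0.721.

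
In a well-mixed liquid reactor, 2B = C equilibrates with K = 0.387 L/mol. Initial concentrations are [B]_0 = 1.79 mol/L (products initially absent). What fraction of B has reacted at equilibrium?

X = 0.438

Let X = conversion of B; extent ξ = 1.79X/2 mol/L.
Concentrations: [B] = 1.79 − 1.79X; [C] = 0.895X.
K = [C] / ([B]^2).
Setting equal to 0.387 and solving for X on (0,1) gives X = 0.438.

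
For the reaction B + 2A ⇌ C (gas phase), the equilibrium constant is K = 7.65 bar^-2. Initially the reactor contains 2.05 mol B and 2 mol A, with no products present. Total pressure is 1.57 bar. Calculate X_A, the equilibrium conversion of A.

X = 0.776

Let X = conversion of A (basis 2 mol A); extent of reaction ξ = X.
Mole table: n_B = 2.05 − X; n_A = 2 − 2X; n_C = X.
n_T = Σnᵢ = 4.05 − 2X.
With p_i = (n_i/n_T)P, K = p_C / (p_B p_A^2).
Substituting and setting equal to 7.65 bar^-2 gives a polynomial in X; the root in (0,1) is X = 0.776.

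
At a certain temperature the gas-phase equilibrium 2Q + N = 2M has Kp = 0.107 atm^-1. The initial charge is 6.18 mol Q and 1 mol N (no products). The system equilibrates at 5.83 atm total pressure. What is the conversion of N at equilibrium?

X = 0.534

Take 1 mol N as basis and let X be its fractional conversion, so ξ = X.
Species balance: n_Q = 6.18 − 2X; n_N = 1 − X; n_M = 2X.
Summing: n_T = 7.18 − X.
With p_i = (n_i/n_T)P, Kp = p_M^2 / (p_Q^2 p_N).
Equating to 0.107 atm^-1 and solving on 0 < X < 1: X = 0.534.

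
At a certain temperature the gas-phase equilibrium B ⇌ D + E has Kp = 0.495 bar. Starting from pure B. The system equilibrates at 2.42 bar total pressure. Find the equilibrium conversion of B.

X = 0.412

Take 1 mol B as basis and let X be its fractional conversion, so ξ = X.
At extent ξ: n_B = 1 − X; n_D = X; n_E = X.
n_T = Σnᵢ = 1 + X.
y_i = n_i/n_T, p_i = y_i·P. Kp = p_D p_E / (p_B).
Substituting and setting equal to 0.495 bar gives a polynomial in X; the root in (0,1) is X = 0.412.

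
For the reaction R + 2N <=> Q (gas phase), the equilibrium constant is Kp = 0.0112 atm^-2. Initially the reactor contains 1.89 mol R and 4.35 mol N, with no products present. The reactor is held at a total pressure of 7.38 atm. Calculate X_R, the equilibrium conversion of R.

Take 1.89 mol R as basis and let X be its fractional conversion, so ξ = 1.89X.
Moles: n_R = 1.89 − 1.89X; n_N = 4.35 − 3.78X; n_Q = 1.89X.
Summing: n_T = 6.24 − 3.78X.
Mole fractions y_i = n_i/n_T; Kp = p_Q / (p_R p_N^2) with p_i = y_i·P.
Setting this equal to 0.0112 atm^-2 and taking the physical root (0 < X < 1) gives X = 0.207.

X = 0.207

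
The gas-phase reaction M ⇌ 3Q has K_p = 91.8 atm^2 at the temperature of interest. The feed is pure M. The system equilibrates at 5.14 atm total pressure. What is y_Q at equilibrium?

y_Q = 0.833

Take 1 mol M as basis and let X be its fractional conversion, so ξ = X.
Moles: n_M = 1 − X; n_Q = 3X.
Summing: n_T = 1 + 2X.
Mole fractions y_i = n_i/n_T; K_p = p_Q^3 / (p_M) with p_i = y_i·P.
Substituting and setting equal to 91.8 atm^2 gives a polynomial in X; the root in (0,1) is X = 0.625.
Then n_Q = 1.88, n_T = 2.25, so y_Q = 0.833.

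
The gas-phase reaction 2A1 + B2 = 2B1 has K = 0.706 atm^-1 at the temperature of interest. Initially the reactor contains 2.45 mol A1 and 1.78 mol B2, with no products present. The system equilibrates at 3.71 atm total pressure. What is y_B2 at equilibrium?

y_B2 = 0.327

Basis: 2.45 mol A1 initially; let X = conversion of A1. Extent ξ = 1.23X.
At extent ξ: n_A1 = 2.45 − 2.45X; n_B2 = 1.78 − 1.23X; n_B1 = 2.45X.
Summing: n_T = 4.23 − 1.23X.
With p_i = (n_i/n_T)P, K = p_B1^2 / (p_A1^2 p_B2).
Equating to 0.706 atm^-1 and solving on 0 < X < 1: X = 0.481.
Then n_B2 = 1.19, n_T = 3.64, so y_B2 = 0.327.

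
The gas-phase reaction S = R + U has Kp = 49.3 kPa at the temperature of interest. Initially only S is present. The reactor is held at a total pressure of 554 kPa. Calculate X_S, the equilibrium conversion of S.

X = 0.286

Basis: 1 mol S initially; let X = conversion of S. Extent ξ = X.
At extent ξ: n_S = 1 − X; n_R = X; n_U = X.
n_T = Σnᵢ = 1 + X.
With p_i = (n_i/n_T)P, Kp = p_R p_U / (p_S).
Substituting and setting equal to 49.3 kPa gives a polynomial in X; the root in (0,1) is X = 0.286.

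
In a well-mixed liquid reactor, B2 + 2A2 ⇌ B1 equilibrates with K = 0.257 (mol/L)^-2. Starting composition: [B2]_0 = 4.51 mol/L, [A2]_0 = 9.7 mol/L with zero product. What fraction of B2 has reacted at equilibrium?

X = 0.723

Let X = conversion of B2; extent ξ = 4.51·X mol/L.
Concentrations: [B2] = 4.51 − 4.51X; [A2] = 9.7 − 9.02X; [B1] = 4.51X.
K = [B1] / ([B2] [A2]^2).
Equating to 0.257 (mol/L)^-2: the physical root is X = 0.723.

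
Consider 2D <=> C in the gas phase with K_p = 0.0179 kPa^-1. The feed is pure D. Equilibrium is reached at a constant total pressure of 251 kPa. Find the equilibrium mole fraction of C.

Basis: 1 mol D initially; let X = conversion of D. Extent ξ = 0.5X.
Moles: n_D = 1 − X; n_C = 0.5X.
Summing: n_T = 1 − 0.5X.
With p_i = (n_i/n_T)P, K_p = p_C / (p_D^2).
Setting this equal to 0.0179 kPa^-1 and taking the physical root (0 < X < 1) gives X = 0.770.
Then n_C = 0.385, n_T = 0.615, so y_C = 0.627.

y_C = 0.627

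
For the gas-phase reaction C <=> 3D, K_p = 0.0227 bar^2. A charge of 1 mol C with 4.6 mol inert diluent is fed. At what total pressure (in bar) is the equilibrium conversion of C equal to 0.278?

P = 1.03 bar

Let X = conversion of C (basis 1 mol C); extent of reaction ξ = X.
Moles: n_C = 1 − X; n_D = 3X; n_I = 4.6 (inert).
n_T = Σnᵢ = 5.6 + 2X.
K_p = p_D^3 / (p_C) with p_i = (n_i/n_T)·P.
At X = 0.278: the mole-fraction product g(X) = Π y_i^ν_i = 0.0212. Since K_p = g(X)·P^{2}, P = (K_p/g)^(1/2) = (0.0227/0.0212)^(1/2) = 1.03 bar.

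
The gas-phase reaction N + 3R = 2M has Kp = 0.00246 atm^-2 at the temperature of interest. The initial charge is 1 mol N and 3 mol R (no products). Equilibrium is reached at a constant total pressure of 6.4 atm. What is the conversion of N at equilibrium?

X = 0.159

Basis: 1 mol N initially; let X = conversion of N. Extent ξ = X.
At extent ξ: n_N = 1 − X; n_R = 3 − 3X; n_M = 2X.
n_T = Σnᵢ = 4 − 2X.
Mole fractions y_i = n_i/n_T; Kp = p_M^2 / (p_N p_R^3) with p_i = y_i·P.
Substituting and setting equal to 0.00246 atm^-2 gives a polynomial in X; the root in (0,1) is X = 0.159.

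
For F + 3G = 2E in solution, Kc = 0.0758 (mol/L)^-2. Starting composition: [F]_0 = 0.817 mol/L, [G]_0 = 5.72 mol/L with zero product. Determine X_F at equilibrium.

Let X = conversion of F; extent ξ = 0.817·X mol/L.
Concentrations: [F] = 0.817 − 0.817X; [G] = 5.72 − 2.45X; [E] = 1.63X.
Kc = [E]^2 / ([F] [G]^3).
This equals 0.0758 at X = 0.688 (the root in 0 < X < 1).

X = 0.688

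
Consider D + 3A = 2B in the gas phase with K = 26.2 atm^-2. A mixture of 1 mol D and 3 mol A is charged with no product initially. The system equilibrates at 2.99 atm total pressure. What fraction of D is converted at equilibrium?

X = 0.781

Basis: 1 mol D initially; let X = conversion of D. Extent ξ = X.
Species balance: n_D = 1 − X; n_A = 3 − 3X; n_B = 2X.
Summing: n_T = 4 − 2X.
Mole fractions y_i = n_i/n_T; K = p_B^2 / (p_D p_A^3) with p_i = y_i·P.
This yields a degree-4 equation in X; solving on (0,1), X = 0.781.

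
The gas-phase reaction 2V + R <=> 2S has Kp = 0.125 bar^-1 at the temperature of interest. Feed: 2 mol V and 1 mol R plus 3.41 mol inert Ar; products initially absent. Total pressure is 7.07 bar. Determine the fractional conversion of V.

Let X = conversion of V (basis 2 mol V); extent of reaction ξ = X.
Moles: n_V = 2 − 2X; n_R = 1 − X; n_S = 2X; n_I = 3.41 (inert).
n_T = Σnᵢ = 6.41 − X.
y_i = n_i/n_T, p_i = y_i·P. Kp = p_S^2 / (p_V^2 p_R).
Equating to 0.125 bar^-1 and solving on 0 < X < 1: X = 0.247.

X = 0.247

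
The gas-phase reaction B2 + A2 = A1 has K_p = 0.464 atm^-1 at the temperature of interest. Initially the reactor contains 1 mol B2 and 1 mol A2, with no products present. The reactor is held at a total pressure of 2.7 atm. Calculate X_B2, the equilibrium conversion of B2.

Let X = conversion of B2 (basis 1 mol B2); extent of reaction ξ = X.
Mole table: n_B2 = 1 − X; n_A2 = 1 − X; n_A1 = X.
n_T = Σnᵢ = 2 − X.
y_i = n_i/n_T, p_i = y_i·P. K_p = p_A1 / (p_B2 p_A2).
Substituting and setting equal to 0.464 atm^-1 gives a polynomial in X; the root in (0,1) is X = 0.334.

X = 0.334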